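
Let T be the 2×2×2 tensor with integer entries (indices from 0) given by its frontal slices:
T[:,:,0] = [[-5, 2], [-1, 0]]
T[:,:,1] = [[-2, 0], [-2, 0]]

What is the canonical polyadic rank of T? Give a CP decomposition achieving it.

Lower bound: the mode-3 unfolding of T (rows indexed by k, columns by (i,j) = (0,0), (0,1), (1,0), (1,1)) is [[-5, 2, -1, 0], [-2, 0, -2, 0]].
There the 2×2 minor on rows k ∈ {0, 1}, columns (i,j) ∈ {(0,0), (0,1)} is det [[-5, 2], [-2, 0]] = 4 ≠ 0, so this unfolding has rank ≥ 2; CP rank is at least every unfolding rank, so rank(T) ≥ 2. (Unfolding ranks only ever bound the CP rank from below — rank(T) can be strictly larger than all of them — so the matching upper bound has to come from an explicit 2-term decomposition.)
Upper bound — finding two terms. Write S_k = T[:,:,k] for the frontal slices: S₀ = [[-5, 2], [-1, 0]], S₁ = [[-2, 0], [-2, 0]].
If T = a₁ ⊗ b₁ ⊗ c₁ + a₂ ⊗ b₂ ⊗ c₂ then each S_k = c₁[k]·a₁b₁ᵀ + c₂[k]·a₂b₂ᵀ. S₀ and S₁ are linearly independent, so a₁b₁ᵀ and a₂b₂ᵀ must span the same plane of matrices: they are the rank-1 matrices of the form x·S₀ + y·S₁.
det(x·S₀ + y·S₁) is 2·x² + 4·xy = 2·(x + 2·y)(x), vanishing at (x:y) = (2:-1) and (0:1).
M₁ = 2·S₀ − S₁ = [[-8, 4], [0, 0]] = (-4)·[1, 0][2, -1]ᵀ and M₂ = S₁ = [[-2, 0], [-2, 0]] = (-2)·[1, 1][1, 0]ᵀ, so take a₁ = [1, 0], b₁ = [2, -1], a₂ = [1, 1], b₂ = [1, 0].
Each slice is an integer combination of E₁ = a₁b₁ᵀ and E₂ = a₂b₂ᵀ: S₀ = −2·E₁ − E₂, S₁ = −2·E₂; reading off coefficients, c₁ = [-2, 0] and c₂ = [-1, -2].
Hence T = [1, 0] ⊗ [2, -1] ⊗ [-2, 0] + [1, 1] ⊗ [1, 0] ⊗ [-1, -2], so rank(T) ≤ 2.
These bounds meet, so rank(T) = 2.

rank(T) = 2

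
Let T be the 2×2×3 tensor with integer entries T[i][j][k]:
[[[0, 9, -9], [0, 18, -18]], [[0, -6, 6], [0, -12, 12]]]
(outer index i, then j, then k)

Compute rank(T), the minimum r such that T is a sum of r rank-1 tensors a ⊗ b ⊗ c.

Lower bound: T ≠ 0 (e.g. T[0,0,1] = 9), so rank(T) ≥ 1.
Upper bound: if T = a ⊗ b ⊗ c then every fibre of T is a multiple of the corresponding factor, so read the factors off the fibres through the nonzero entry T[0,0,1] = 9.
The mode-1 fibre T[:,0,1] = [9, -6] gives a = [3, -2] (primitive direction); the mode-2 fibre T[0,:,1] = [9, 18] gives b = [1, 2]; then c[k] = T[0,0,k] / (a[0]·b[0]) = [0, 9, -9] / 3 = [0, 3, -3].
Expanding [3, -2] ⊗ [1, 2] ⊗ [0, 3, -3] reproduces all 12 entries of T, so T = [3, -2] ⊗ [1, 2] ⊗ [0, 3, -3] and rank(T) ≤ 1.
These bounds meet, so rank(T) = 1.
Check entry T[0,0,1] = 9: (3)·(1)·(3) = 9.

1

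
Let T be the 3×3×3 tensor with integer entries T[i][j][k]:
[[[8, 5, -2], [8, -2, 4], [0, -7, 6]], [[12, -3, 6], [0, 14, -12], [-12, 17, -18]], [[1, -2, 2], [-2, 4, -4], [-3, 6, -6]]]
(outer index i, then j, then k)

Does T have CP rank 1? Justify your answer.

No

The mode-1 unfolding of T (rows indexed by i, columns by (j,k) = (0,0), (0,1), (0,2), (1,0), (1,1), (1,2), (2,0), (2,1), (2,2)) is [[8, 5, -2, 8, -2, 4, 0, -7, 6], [12, -3, 6, 0, 14, -12, -12, 17, -18], [1, -2, 2, -2, 4, -4, -3, 6, -6]].
There the 2×2 minor on rows i ∈ {0, 1}, columns (j,k) ∈ {(0,0), (0,1)} is det [[8, 5], [12, -3]] = -84 ≠ 0, so this unfolding has rank ≥ 2; CP rank is at least every unfolding rank, so rank(T) ≥ 2.
In particular rank(T) ≥ 2 > 1, so T is not rank-1.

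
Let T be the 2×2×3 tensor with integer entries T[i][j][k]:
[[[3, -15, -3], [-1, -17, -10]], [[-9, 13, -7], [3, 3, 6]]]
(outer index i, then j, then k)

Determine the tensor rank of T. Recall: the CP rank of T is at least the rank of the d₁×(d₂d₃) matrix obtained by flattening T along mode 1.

2

Lower bound: the mode-2 unfolding of T (rows indexed by j, columns by (i,k) = (0,0), (0,1), (0,2), (1,0), (1,1), (1,2)) is [[3, -15, -3, -9, 13, -7], [-1, -17, -10, 3, 3, 6]].
There the 2×2 minor on rows j ∈ {0, 1}, columns (i,k) ∈ {(0,0), (0,1)} is det [[3, -15], [-1, -17]] = -66 ≠ 0, so this unfolding has rank ≥ 2; CP rank is at least every unfolding rank, so rank(T) ≥ 2. (Unfolding ranks only ever bound the CP rank from below — rank(T) can be strictly larger than all of them — so the matching upper bound has to come from an explicit 2-term decomposition.)
Upper bound — finding two terms. Write S_k = T[:,:,k] for the frontal slices: S₀ = [[3, -1], [-9, 3]], S₁ = [[-15, -17], [13, 3]], S₂ = [[-3, -10], [-7, 6]].
If T = a₁ ⊗ b₁ ⊗ c₁ + a₂ ⊗ b₂ ⊗ c₂ then each S_k = c₁[k]·a₁b₁ᵀ + c₂[k]·a₂b₂ᵀ. S₀ and S₁ are linearly independent, so a₁b₁ᵀ and a₂b₂ᵀ must span the same plane of matrices: they are the rank-1 matrices of the form x·S₀ + y·S₁.
det(x·S₀ + y·S₁) is −176·xy + 176·y² = (-176)·(x − y)(y), vanishing at (x:y) = (1:1) and (1:0).
M₁ = S₀ + S₁ = [[-12, -18], [4, 6]] = (-2)·(3, -1)(2, 3)ᵀ and M₂ = S₀ = [[3, -1], [-9, 3]] = (1, -3)(3, -1)ᵀ, so take a₁ = (3, -1), b₁ = (2, 3), a₂ = (1, -3), b₂ = (3, -1).
Each slice is an integer combination of E₁ = a₁b₁ᵀ and E₂ = a₂b₂ᵀ: S₀ = E₂, S₁ = −2·E₁ − E₂, S₂ = −E₁ + E₂; reading off coefficients, c₁ = (0, -2, -1) and c₂ = (1, -1, 1).
Hence T = (3, -1) ⊗ (2, 3) ⊗ (0, -2, -1) + (1, -3) ⊗ (3, -1) ⊗ (1, -1, 1), so rank(T) ≤ 2.
These bounds meet, so rank(T) = 2.
Check entry T[1,0,2] = -7: (-1)·(2)·(-1) + (-3)·(3)·(1) = -7.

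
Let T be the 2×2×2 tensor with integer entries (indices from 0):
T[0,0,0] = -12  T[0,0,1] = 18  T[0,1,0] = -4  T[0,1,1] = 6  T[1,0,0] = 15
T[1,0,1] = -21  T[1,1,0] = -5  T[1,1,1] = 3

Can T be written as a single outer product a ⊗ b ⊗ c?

No

The mode-2 unfolding of T (rows indexed by j, columns by (i,k) = (0,0), (0,1), (1,0), (1,1)) is [[-12, 18, 15, -21], [-4, 6, -5, 3]].
There the 2×2 minor on rows j ∈ {0, 1}, columns (i,k) ∈ {(0,0), (1,0)} is det [[-12, 15], [-4, -5]] = 120 ≠ 0, so this unfolding has rank ≥ 2; CP rank is at least every unfolding rank, so rank(T) ≥ 2.
In particular rank(T) ≥ 2 > 1, so T is not rank-1.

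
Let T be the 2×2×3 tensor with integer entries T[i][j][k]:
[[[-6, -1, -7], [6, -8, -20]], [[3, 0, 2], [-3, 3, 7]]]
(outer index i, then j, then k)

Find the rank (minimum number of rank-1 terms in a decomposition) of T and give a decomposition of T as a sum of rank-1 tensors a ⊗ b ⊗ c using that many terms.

Lower bound: in the mode-1 unfolding of T (rows indexed by i, columns by (j,k)) the 2×2 minor on rows i ∈ {0, 1}, columns (j,k) ∈ {(0,0), (0,1)} is det [[-6, -1], [3, 0]] = 3 ≠ 0, so that unfolding has rank ≥ 2 and hence rank(T) ≥ 2 (CP rank is at least every unfolding rank, though it can be larger).
Upper bound: with S_k = T[:,:,k], the two rank-1 terms a₁b₁ᵀ, a₂b₂ᵀ are the rank-1 members of the pencil x·S₀ + y·S₁.
det(x·S₀ + y·S₁) is 9·xy − 3·y² = 3·(3·x − y)(y), vanishing at (x:y) = (1:3) and (1:0).
M₁ = S₀ + 3·S₁ = [[-9, -18], [3, 6]] = (-3)·[3, -1][1, 2]ᵀ and M₂ = S₀ = [[-6, 6], [3, -3]] = (-3)·[2, -1][1, -1]ᵀ, so take a₁ = [3, -1], b₁ = [1, 2], a₂ = [2, -1], b₂ = [1, -1].
Each slice is an integer combination of E₁ = a₁b₁ᵀ and E₂ = a₂b₂ᵀ: S₀ = −3·E₂, S₁ = −E₁ + E₂, S₂ = −3·E₁ + E₂; reading off coefficients, c₁ = [0, -1, -3] and c₂ = [-3, 1, 1].
Hence T = [3, -1] ⊗ [1, 2] ⊗ [0, -1, -3] + [2, -1] ⊗ [1, -1] ⊗ [-3, 1, 1], so rank(T) ≤ 2.
These bounds meet, so rank(T) = 2.

rank(T) = 2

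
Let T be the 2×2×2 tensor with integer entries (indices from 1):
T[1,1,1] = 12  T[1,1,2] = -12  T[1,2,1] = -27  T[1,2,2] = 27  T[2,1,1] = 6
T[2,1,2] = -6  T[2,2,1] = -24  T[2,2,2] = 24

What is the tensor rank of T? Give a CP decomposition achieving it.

Lower bound: in the mode-1 unfolding of T (rows indexed by i, columns by (j,k)) the 2×2 minor on rows i ∈ {1, 2}, columns (j,k) ∈ {(1,1), (2,1)} is det [[12, -27], [6, -24]] = -126 ≠ 0, so that unfolding has rank ≥ 2 and hence rank(T) ≥ 2 (CP rank is at least every unfolding rank, though it can be larger).
Upper bound: T[:,:,k] = c[k]·M for every slice, with c = [1, -1] and M = [[12, -27], [6, -24]] (rows i, columns j).
Splitting M by its rows (i = 1, 2), M = [1, 0][12, -27]ᵀ + [0, 1][6, -24]ᵀ.
Hence T = [1, 0] (x) [12, -27] (x) [1, -1] + [0, 1] (x) [6, -24] (x) [1, -1], so rank(T) ≤ 2.
These bounds meet, so rank(T) = 2.

rank(T) = 2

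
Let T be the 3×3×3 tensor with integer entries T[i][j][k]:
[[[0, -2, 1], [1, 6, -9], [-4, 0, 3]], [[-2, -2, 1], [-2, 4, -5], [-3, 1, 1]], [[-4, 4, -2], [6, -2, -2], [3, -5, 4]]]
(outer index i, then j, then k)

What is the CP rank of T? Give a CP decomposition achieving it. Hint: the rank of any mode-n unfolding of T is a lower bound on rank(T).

rank(T) = 3

Lower bound: the mode-1 unfolding of T (rows indexed by i, columns by (j,k) = (0,0), (0,1), (0,2), (1,0), (1,1), (1,2), (2,0), (2,1), (2,2)) is [[0, -2, 1, 1, 6, -9, -4, 0, 3], [-2, -2, 1, -2, 4, -5, -3, 1, 1], [-4, 4, -2, 6, -2, -2, 3, -5, 4]].
There the 3×3 minor on rows i ∈ {0, 1, 2}, columns (j,k) ∈ {(0,0), (0,1), (1,0)} is det [[0, -2, 1], [-2, -2, -2], [-4, 4, 6]] = -56 ≠ 0, so this unfolding has rank ≥ 3; CP rank is at least every unfolding rank, so rank(T) ≥ 3. (This is only a lower bound: in general the CP rank may exceed every unfolding rank, so we still need to exhibit 3 rank-1 terms summing to T.)
Upper bound: T is a sum of 3 rank-1 terms, T = [1, 1, -2] ⊗ [1, -1, -1] ⊗ [2, -2, 1] + [1, 2, 0] ⊗ [2, 1, 0] ⊗ [-1, 0, 0] + [2, 1, 1] ⊗ [0, 2, -1] ⊗ [1, 1, -2] (written with every a and b primitive with positive leading entry and the scale carried by c; CP decompositions are not unique, and this one is verified by expanding entrywise), so rank(T) ≤ 3.
These bounds meet, so rank(T) = 3.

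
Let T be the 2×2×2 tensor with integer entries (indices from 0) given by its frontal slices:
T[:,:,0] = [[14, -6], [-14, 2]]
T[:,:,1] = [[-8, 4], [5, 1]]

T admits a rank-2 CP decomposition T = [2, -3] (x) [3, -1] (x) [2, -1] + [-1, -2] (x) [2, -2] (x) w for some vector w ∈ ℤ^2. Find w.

w = [-1, 1]

Subtract the known terms from T to get the rank-1 residual R = [-1, -2] (x) [2, -2] (x) w, so R[i,j,k] = a[i]·b[j]·w[k]. Pick indices with nonzero a[0]·b[0] = (-1)·(2) = -2. Only the fibre through (0,0,·) is needed: R[0,0,:] = T[0,0,:] − Σₗ aₗ[0]bₗ[0]cₗ = [14, -8] − (2)·(3)·[2, -1] = [2, -2]. Then w[k] = R[0,0,k] / -2 for each k, giving w = [2, -2] / -2 = [-1, 1].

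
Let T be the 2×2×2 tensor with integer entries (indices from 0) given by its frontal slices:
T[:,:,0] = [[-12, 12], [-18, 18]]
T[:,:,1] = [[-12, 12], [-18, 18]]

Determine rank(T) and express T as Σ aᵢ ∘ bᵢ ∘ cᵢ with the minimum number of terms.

rank(T) = 1

Lower bound: T ≠ 0 (e.g. T[0,0,0] = -12), so rank(T) ≥ 1.
Upper bound: if T = a ∘ b ∘ c then every fibre of T is a multiple of the corresponding factor, so read the factors off the fibres through the nonzero entry T[0,0,0] = -12.
The mode-1 fibre T[:,0,0] = [-12, -18] gives a = [2, 3] (primitive direction); the mode-2 fibre T[0,:,0] = [-12, 12] gives b = [1, -1]; then c[k] = T[0,0,k] / (a[0]·b[0]) = [-12, -12] / 2 = [-6, -6].
Expanding [2, 3] ∘ [1, -1] ∘ [-6, -6] reproduces all 8 entries of T, so T = [2, 3] ∘ [1, -1] ∘ [-6, -6] and rank(T) ≤ 1.
These bounds meet, so rank(T) = 1.
Check entry T[0,0,0] = -12: (2)·(1)·(-6) = -12.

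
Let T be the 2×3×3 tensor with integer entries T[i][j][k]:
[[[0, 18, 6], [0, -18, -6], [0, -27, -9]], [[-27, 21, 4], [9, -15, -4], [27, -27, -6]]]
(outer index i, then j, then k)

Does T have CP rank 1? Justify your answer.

No

The mode-2 unfolding of T (rows indexed by j, columns by (i,k) = (0,0), (0,1), (0,2), (1,0), (1,1), (1,2)) is [[0, 18, 6, -27, 21, 4], [0, -18, -6, 9, -15, -4], [0, -27, -9, 27, -27, -6]].
There the 2×2 minor on rows j ∈ {0, 1}, columns (i,k) ∈ {(0,1), (1,0)} is det [[18, -27], [-18, 9]] = -324 ≠ 0, so this unfolding has rank ≥ 2; CP rank is at least every unfolding rank, so rank(T) ≥ 2.
In particular rank(T) ≥ 2 > 1, so T is not rank-1.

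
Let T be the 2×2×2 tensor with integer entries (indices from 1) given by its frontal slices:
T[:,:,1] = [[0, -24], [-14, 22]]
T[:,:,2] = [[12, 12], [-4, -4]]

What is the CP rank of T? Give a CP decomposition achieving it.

rank(T) = 2

Lower bound: the mode-3 unfolding of T (rows indexed by k, columns by (i,j) = (1,1), (1,2), (2,1), (2,2)) is [[0, -24, -14, 22], [12, 12, -4, -4]].
There the 2×2 minor on rows k ∈ {1, 2}, columns (i,j) ∈ {(1,1), (1,2)} is det [[0, -24], [12, 12]] = 288 ≠ 0, so this unfolding has rank ≥ 2; CP rank is at least every unfolding rank, so rank(T) ≥ 2. (Unfolding ranks only ever bound the CP rank from below — rank(T) can be strictly larger than all of them — so the matching upper bound has to come from an explicit 2-term decomposition.)
Upper bound — finding two terms. Write S_k = T[:,:,k] for the frontal slices: S₁ = [[0, -24], [-14, 22]], S₂ = [[12, 12], [-4, -4]].
If T = a₁ (x) b₁ (x) c₁ + a₂ (x) b₂ (x) c₂ then each S_k = c₁[k]·a₁b₁ᵀ + c₂[k]·a₂b₂ᵀ. S₁ and S₂ are linearly independent, so a₁b₁ᵀ and a₂b₂ᵀ must span the same plane of matrices: they are the rank-1 matrices of the form x·S₁ + y·S₂.
det(x·S₁ + y·S₂) is −336·x² + 336·xy = (-336)·(x − y)(x), vanishing at (x:y) = (1:1) and (0:1).
M₁ = S₁ + S₂ = [[12, -12], [-18, 18]] = 6·[2, -3][1, -1]ᵀ and M₂ = S₂ = [[12, 12], [-4, -4]] = 4·[3, -1][1, 1]ᵀ, so take a₁ = [2, -3], b₁ = [1, -1], a₂ = [3, -1], b₂ = [1, 1].
Each slice is an integer combination of E₁ = a₁b₁ᵀ and E₂ = a₂b₂ᵀ: S₁ = 6·E₁ − 4·E₂, S₂ = 4·E₂; reading off coefficients, c₁ = [6, 0] and c₂ = [-4, 4].
Hence T = [2, -3] (x) [1, -1] (x) [6, 0] + [3, -1] (x) [1, 1] (x) [-4, 4], so rank(T) ≤ 2.
These bounds meet, so rank(T) = 2.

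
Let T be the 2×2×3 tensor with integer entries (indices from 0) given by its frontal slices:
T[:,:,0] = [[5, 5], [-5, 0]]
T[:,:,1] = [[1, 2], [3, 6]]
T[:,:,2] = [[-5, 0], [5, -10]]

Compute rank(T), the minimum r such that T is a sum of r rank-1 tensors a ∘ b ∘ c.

3

Lower bound: in the mode-3 unfolding of T (rows indexed by k, columns by (i,j)) the 3×3 minor on rows k ∈ {0, 1, 2}, columns (i,j) ∈ {(0,0), (0,1), (1,0)} is det [[5, 5, -5], [1, 2, 3], [-5, 0, 5]] = -100 ≠ 0, so that unfolding has rank ≥ 3 and hence rank(T) ≥ 3 (CP rank is at least every unfolding rank, though it can be larger).
Upper bound: T is a sum of 3 rank-1 terms, T = [1, -2] ∘ [1, 2] ∘ [1, -1, 1] + [1, -2] ∘ [2, -1] ∘ [1, 0, -2] + [2, 1] ∘ [1, 2] ∘ [1, 1, -1] (written with every a and b primitive with positive leading entry and the scale carried by c; CP decompositions are not unique, and this one is verified by expanding entrywise), so rank(T) ≤ 3.
These bounds meet, so rank(T) = 3.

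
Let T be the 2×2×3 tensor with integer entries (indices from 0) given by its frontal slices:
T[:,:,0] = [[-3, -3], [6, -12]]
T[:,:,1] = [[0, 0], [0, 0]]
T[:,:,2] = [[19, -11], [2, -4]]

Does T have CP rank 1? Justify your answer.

No

The mode-2 unfolding of T (rows indexed by j, columns by (i,k) = (0,0), (0,1), (0,2), (1,0), (1,1), (1,2)) is [[-3, 0, 19, 6, 0, 2], [-3, 0, -11, -12, 0, -4]].
There the 2×2 minor on rows j ∈ {0, 1}, columns (i,k) ∈ {(0,0), (0,2)} is det [[-3, 19], [-3, -11]] = 90 ≠ 0, so this unfolding has rank ≥ 2; CP rank is at least every unfolding rank, so rank(T) ≥ 2.
In particular rank(T) ≥ 2 > 1, so T is not rank-1.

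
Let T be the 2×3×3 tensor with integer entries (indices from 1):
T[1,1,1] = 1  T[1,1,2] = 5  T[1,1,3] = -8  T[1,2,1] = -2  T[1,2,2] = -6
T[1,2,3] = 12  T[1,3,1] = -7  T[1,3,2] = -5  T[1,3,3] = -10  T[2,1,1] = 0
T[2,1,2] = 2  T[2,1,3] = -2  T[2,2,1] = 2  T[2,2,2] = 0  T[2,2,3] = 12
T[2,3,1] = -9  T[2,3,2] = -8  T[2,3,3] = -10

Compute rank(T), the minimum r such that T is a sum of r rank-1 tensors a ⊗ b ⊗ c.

Lower bound: in the mode-3 unfolding of T (rows indexed by k, columns by (i,j)) the 3×3 minor on rows k ∈ {1, 2, 3}, columns (i,j) ∈ {(1,1), (1,2), (1,3)} is det [[1, -2, -7], [5, -6, -5], [-8, 12, -10]] = -144 ≠ 0, so that unfolding has rank ≥ 3 and hence rank(T) ≥ 3 (CP rank is at least every unfolding rank, though it can be larger).
Upper bound: T is a sum of 3 rank-1 terms, T = (1, 1) ⊗ (1, 0, 2) ⊗ (-4, -4, -2) + (1, 2) ⊗ (1, 2, -1) ⊗ (1, 1, 2) + (2, 1) ⊗ (2, -2, 1) ⊗ (1, 2, -2) (one valid choice — decompositions are not unique — normalised so each a, b is primitive with positive first nonzero entry; check it by expanding all entries), so rank(T) ≤ 3.
These bounds meet, so rank(T) = 3.

3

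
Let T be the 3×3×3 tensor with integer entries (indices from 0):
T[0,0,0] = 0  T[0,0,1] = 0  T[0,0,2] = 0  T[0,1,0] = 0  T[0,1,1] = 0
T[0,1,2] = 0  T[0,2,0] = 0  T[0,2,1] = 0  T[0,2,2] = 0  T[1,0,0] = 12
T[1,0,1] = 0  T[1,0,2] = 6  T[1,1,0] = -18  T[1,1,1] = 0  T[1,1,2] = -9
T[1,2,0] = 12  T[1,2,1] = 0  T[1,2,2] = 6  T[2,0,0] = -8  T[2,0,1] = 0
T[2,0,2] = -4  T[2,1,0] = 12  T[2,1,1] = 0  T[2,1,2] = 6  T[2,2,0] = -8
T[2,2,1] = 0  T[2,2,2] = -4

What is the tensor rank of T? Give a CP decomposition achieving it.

rank(T) = 1

Lower bound: T ≠ 0 (e.g. T[1,0,0] = 12), so rank(T) ≥ 1.
Upper bound: if T = a ⊗ b ⊗ c then every fibre of T is a multiple of the corresponding factor, so read the factors off the fibres through the nonzero entry T[1,0,0] = 12.
The mode-1 fibre T[:,0,0] = [0, 12, -8] gives a = (0, 3, -2) (primitive direction); the mode-2 fibre T[1,:,0] = [12, -18, 12] gives b = (2, -3, 2); then c[k] = T[1,0,k] / (a[1]·b[0]) = [12, 0, 6] / 6 = (2, 0, 1).
Expanding (0, 3, -2) ⊗ (2, -3, 2) ⊗ (2, 0, 1) reproduces all 27 entries of T, so T = (0, 3, -2) ⊗ (2, -3, 2) ⊗ (2, 0, 1) and rank(T) ≤ 1.
These bounds meet, so rank(T) = 1.
Check entry T[2,0,0] = -8: (-2)·(2)·(2) = -8.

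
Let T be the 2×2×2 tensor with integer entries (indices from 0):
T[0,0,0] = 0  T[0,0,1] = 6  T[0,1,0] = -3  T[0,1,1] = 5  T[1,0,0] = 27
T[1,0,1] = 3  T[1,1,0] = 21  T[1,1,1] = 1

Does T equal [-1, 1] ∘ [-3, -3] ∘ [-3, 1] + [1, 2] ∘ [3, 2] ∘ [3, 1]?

Yes

Reconstruct entrywise from the claimed factors. For example, T[0,0,1] = 6 and Σₗ aₗ[0]bₗ[0]cₗ[1] = (-1)·(-3)·(1) + (1)·(3)·(1) = 6; checking all 8 entries, every one matches. The claim holds.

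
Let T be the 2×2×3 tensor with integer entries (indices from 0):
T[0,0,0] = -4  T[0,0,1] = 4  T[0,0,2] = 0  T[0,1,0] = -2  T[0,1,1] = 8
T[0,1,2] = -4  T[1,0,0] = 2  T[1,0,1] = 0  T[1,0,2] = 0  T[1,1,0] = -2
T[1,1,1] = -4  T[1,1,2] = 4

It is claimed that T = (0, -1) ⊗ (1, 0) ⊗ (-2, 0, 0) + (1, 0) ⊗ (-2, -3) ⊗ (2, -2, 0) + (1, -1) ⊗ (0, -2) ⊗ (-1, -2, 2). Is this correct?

No

Reconstruct entry (0,1,0) from the claimed factors: Σₗ aₗ[0]bₗ[1]cₗ[0] = (0)·(0)·(-2) + (1)·(-3)·(2) + (1)·(-2)·(-1) = -4, but T[0,1,0] = -2. The claim is false.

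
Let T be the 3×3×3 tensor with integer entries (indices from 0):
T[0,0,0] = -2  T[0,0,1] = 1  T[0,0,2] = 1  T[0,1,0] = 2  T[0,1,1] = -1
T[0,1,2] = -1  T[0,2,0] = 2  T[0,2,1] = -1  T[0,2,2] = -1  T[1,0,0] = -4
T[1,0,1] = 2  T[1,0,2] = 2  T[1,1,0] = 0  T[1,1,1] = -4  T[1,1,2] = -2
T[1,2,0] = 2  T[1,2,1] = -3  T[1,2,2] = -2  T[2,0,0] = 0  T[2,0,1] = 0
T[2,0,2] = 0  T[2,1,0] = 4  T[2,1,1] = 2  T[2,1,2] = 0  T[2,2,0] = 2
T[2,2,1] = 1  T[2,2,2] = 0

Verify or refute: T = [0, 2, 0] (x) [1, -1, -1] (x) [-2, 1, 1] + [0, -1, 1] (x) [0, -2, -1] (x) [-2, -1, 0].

Reconstruct entry (0,0,0) from the claimed factors: Σₗ aₗ[0]bₗ[0]cₗ[0] = (0)·(1)·(-2) + (0)·(0)·(-2) = 0, but T[0,0,0] = -2. The claim is false.

No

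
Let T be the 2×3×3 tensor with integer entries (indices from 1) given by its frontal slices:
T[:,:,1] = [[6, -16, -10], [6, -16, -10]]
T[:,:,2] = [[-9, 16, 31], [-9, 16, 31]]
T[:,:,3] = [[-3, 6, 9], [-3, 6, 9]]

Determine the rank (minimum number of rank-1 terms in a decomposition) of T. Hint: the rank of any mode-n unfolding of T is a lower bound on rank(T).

2

Lower bound: in the mode-3 unfolding of T (rows indexed by k, columns by (i,j)) the 2×2 minor on rows k ∈ {1, 2}, columns (i,j) ∈ {(1,1), (1,2)} is det [[6, -16], [-9, 16]] = -48 ≠ 0, so that unfolding has rank ≥ 2 and hence rank(T) ≥ 2 (CP rank is at least every unfolding rank, though it can be larger).
Upper bound: T[i,:,:] = a[i]·M for every slice, with a = [1, 1] and M = [[6, -9, -3], [-16, 16, 6], [-10, 31, 9]] (rows j, columns k).
The rows of M satisfy (row 3) = −7·(row 1) − 2·(row 2), so splitting by rows, M = [1, 0, -7][6, -9, -3]ᵀ + [0, 1, -2][-16, 16, 6]ᵀ.
Hence T = [1, 1] ∘ [1, 0, -7] ∘ [6, -9, -3] + [1, 1] ∘ [0, 1, -2] ∘ [-16, 16, 6], so rank(T) ≤ 2.
These bounds meet, so rank(T) = 2.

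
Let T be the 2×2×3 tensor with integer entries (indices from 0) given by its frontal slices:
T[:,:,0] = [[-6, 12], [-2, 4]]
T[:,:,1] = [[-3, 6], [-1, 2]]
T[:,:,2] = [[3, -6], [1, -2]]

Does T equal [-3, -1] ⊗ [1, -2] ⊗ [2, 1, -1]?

Reconstruct entrywise from the claimed factors. For example, T[1,0,2] = 1 and Σₗ aₗ[1]bₗ[0]cₗ[2] = (-1)·(1)·(-1) = 1; checking all 12 entries, every one matches. The claim holds.

Yes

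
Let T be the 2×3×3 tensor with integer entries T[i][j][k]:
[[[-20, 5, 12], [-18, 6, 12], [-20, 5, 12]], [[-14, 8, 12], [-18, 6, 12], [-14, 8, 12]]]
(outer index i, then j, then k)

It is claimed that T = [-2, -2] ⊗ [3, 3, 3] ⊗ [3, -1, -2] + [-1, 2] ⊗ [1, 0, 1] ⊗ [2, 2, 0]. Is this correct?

No

Reconstruct entry (0,0,1) from the claimed factors: Σₗ aₗ[0]bₗ[0]cₗ[1] = (-2)·(3)·(-1) + (-1)·(1)·(2) = 4, but T[0,0,1] = 5. The claim is false.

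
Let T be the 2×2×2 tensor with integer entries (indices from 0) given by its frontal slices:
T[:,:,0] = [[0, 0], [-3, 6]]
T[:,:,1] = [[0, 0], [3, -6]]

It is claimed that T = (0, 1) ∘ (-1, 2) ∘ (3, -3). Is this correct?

Yes

Reconstruct entrywise from the claimed factors. For example, T[0,1,1] = 0 and Σₗ aₗ[0]bₗ[1]cₗ[1] = (0)·(2)·(-3) = 0; checking all 8 entries, every one matches. The claim holds.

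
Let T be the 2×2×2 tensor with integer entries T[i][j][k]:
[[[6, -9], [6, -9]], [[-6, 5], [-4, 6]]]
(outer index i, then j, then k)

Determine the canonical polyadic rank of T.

2

Lower bound: the mode-3 unfolding of T (rows indexed by k, columns by (i,j) = (0,0), (0,1), (1,0), (1,1)) is [[6, 6, -6, -4], [-9, -9, 5, 6]].
There the 2×2 minor on rows k ∈ {0, 1}, columns (i,j) ∈ {(0,0), (1,0)} is det [[6, -6], [-9, 5]] = -24 ≠ 0, so this unfolding has rank ≥ 2; CP rank is at least every unfolding rank, so rank(T) ≥ 2. (Unfolding ranks only ever bound the CP rank from below — rank(T) can be strictly larger than all of them — so the matching upper bound has to come from an explicit 2-term decomposition.)
Upper bound — finding two terms. Write S_k = T[:,:,k] for the frontal slices: S₀ = [[6, 6], [-6, -4]], S₁ = [[-9, -9], [5, 6]].
If T = a₁ ⊗ b₁ ⊗ c₁ + a₂ ⊗ b₂ ⊗ c₂ then each S_k = c₁[k]·a₁b₁ᵀ + c₂[k]·a₂b₂ᵀ. S₀ and S₁ are linearly independent, so a₁b₁ᵀ and a₂b₂ᵀ must span the same plane of matrices: they are the rank-1 matrices of the form x·S₀ + y·S₁.
det(x·S₀ + y·S₁) is 12·x² − 12·xy − 9·y² = 3·(2·x − 3·y)(2·x + y), vanishing at (x:y) = (3:2) and (1:-2).
M₁ = 3·S₀ + 2·S₁ = [[0, 0], [-8, 0]] = (-8)·[0, 1][1, 0]ᵀ and M₂ = S₀ − 2·S₁ = [[24, 24], [-16, -16]] = 8·[3, -2][1, 1]ᵀ, so take a₁ = [0, 1], b₁ = [1, 0], a₂ = [3, -2], b₂ = [1, 1].
Each slice is an integer combination of E₁ = a₁b₁ᵀ and E₂ = a₂b₂ᵀ: S₀ = −2·E₁ + 2·E₂, S₁ = −E₁ − 3·E₂; reading off coefficients, c₁ = [-2, -1] and c₂ = [2, -3].
Hence T = [0, 1] ⊗ [1, 0] ⊗ [-2, -1] + [3, -2] ⊗ [1, 1] ⊗ [2, -3], so rank(T) ≤ 2.
These bounds meet, so rank(T) = 2.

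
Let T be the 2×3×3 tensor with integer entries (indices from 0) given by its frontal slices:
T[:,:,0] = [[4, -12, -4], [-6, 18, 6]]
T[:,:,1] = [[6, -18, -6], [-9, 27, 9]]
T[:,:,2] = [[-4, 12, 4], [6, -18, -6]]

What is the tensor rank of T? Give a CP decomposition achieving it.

rank(T) = 1

Lower bound: T ≠ 0 (e.g. T[0,0,0] = 4), so rank(T) ≥ 1.
Upper bound: if T = a (x) b (x) c then every fibre of T is a multiple of the corresponding factor, so read the factors off the fibres through the nonzero entry T[0,0,0] = 4.
The mode-1 fibre T[:,0,0] = [4, -6] gives a = [2, -3] (primitive direction); the mode-2 fibre T[0,:,0] = [4, -12, -4] gives b = [1, -3, -1]; then c[k] = T[0,0,k] / (a[0]·b[0]) = [4, 6, -4] / 2 = [2, 3, -2].
Expanding [2, -3] (x) [1, -3, -1] (x) [2, 3, -2] reproduces all 18 entries of T, so T = [2, -3] (x) [1, -3, -1] (x) [2, 3, -2] and rank(T) ≤ 1.
These bounds meet, so rank(T) = 1.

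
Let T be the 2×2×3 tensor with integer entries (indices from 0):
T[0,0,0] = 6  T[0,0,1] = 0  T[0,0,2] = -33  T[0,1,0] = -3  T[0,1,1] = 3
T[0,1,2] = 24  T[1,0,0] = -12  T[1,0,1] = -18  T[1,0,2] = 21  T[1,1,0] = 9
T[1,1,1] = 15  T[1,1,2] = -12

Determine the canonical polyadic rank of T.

2

Lower bound: the mode-1 unfolding of T (rows indexed by i, columns by (j,k) = (0,0), (0,1), (0,2), (1,0), (1,1), (1,2)) is [[6, 0, -33, -3, 3, 24], [-12, -18, 21, 9, 15, -12]].
There the 2×2 minor on rows i ∈ {0, 1}, columns (j,k) ∈ {(0,0), (0,1)} is det [[6, 0], [-12, -18]] = -108 ≠ 0, so this unfolding has rank ≥ 2; CP rank is at least every unfolding rank, so rank(T) ≥ 2. (This is only a lower bound: in general the CP rank may exceed every unfolding rank, so we still need to exhibit 2 rank-1 terms summing to T.)
Upper bound — finding two terms. Write S_k = T[:,:,k] for the frontal slices: S₀ = [[6, -3], [-12, 9]], S₁ = [[0, 3], [-18, 15]], S₂ = [[-33, 24], [21, -12]].
If T = a₁ ⊗ b₁ ⊗ c₁ + a₂ ⊗ b₂ ⊗ c₂ then each S_k = c₁[k]·a₁b₁ᵀ + c₂[k]·a₂b₂ᵀ. S₀ and S₁ are linearly independent, so a₁b₁ᵀ and a₂b₂ᵀ must span the same plane of matrices: they are the rank-1 matrices of the form x·S₀ + y·S₁.
det(x·S₀ + y·S₁) is 18·x² + 72·xy + 54·y² = 18·(x + 3·y)(x + y), vanishing at (x:y) = (3:-1) and (1:-1).
M₁ = 3·S₀ − S₁ = [[18, -12], [-18, 12]] = 6·[1, -1][3, -2]ᵀ and M₂ = S₀ − S₁ = [[6, -6], [6, -6]] = 6·[1, 1][1, -1]ᵀ, so take a₁ = [1, -1], b₁ = [3, -2], a₂ = [1, 1], b₂ = [1, -1].
Each slice is an integer combination of E₁ = a₁b₁ᵀ and E₂ = a₂b₂ᵀ: S₀ = 3·E₁ − 3·E₂, S₁ = 3·E₁ − 9·E₂, S₂ = −9·E₁ − 6·E₂; reading off coefficients, c₁ = [3, 3, -9] and c₂ = [-3, -9, -6].
Hence T = [1, -1] ⊗ [3, -2] ⊗ [3, 3, -9] + [1, 1] ⊗ [1, -1] ⊗ [-3, -9, -6], so rank(T) ≤ 2.
These bounds meet, so rank(T) = 2.
Check entry T[0,0,2] = -33: (1)·(3)·(-9) + (1)·(1)·(-6) = -33.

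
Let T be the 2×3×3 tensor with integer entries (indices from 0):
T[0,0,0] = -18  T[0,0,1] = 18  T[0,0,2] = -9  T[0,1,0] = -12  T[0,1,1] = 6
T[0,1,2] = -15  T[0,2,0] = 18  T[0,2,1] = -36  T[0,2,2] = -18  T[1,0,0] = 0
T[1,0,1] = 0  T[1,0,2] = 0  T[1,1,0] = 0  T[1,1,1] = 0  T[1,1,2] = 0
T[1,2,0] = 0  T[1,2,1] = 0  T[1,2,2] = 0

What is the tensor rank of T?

Lower bound: the mode-3 unfolding of T (rows indexed by k, columns by (i,j) = (0,0), (0,1), (0,2), (1,0), (1,1), (1,2)) is [[-18, -12, 18, 0, 0, 0], [18, 6, -36, 0, 0, 0], [-9, -15, -18, 0, 0, 0]].
There the 2×2 minor on rows k ∈ {0, 1}, columns (i,j) ∈ {(0,0), (0,1)} is det [[-18, -12], [18, 6]] = 108 ≠ 0, so this unfolding has rank ≥ 2; CP rank is at least every unfolding rank, so rank(T) ≥ 2. (Flattening ranks never certify an upper bound on CP rank; for that we must actually write T with 2 rank-1 terms.)
Upper bound — finding two terms. Every mode-1 slice of T is a multiple of one matrix: T[i,:,:] = a[i]·M with a = [1, 0] and M = [[-18, 18, -9], [-12, 6, -15], [18, -36, -18]] (rows indexed by j, columns by k). So it suffices to write M as a sum of two rank-1 matrices.
The rows of M satisfy (row 2) = −3·(row 0) + 3·(row 1), so splitting by rows, M = [1, 0, -3][-18, 18, -9]ᵀ + [0, 1, 3][-12, 6, -15]ᵀ.
Hence T = [1, 0] ⊗ [1, 0, -3] ⊗ [-18, 18, -9] + [1, 0] ⊗ [0, 1, 3] ⊗ [-12, 6, -15], so rank(T) ≤ 2.
These bounds meet, so rank(T) = 2.

2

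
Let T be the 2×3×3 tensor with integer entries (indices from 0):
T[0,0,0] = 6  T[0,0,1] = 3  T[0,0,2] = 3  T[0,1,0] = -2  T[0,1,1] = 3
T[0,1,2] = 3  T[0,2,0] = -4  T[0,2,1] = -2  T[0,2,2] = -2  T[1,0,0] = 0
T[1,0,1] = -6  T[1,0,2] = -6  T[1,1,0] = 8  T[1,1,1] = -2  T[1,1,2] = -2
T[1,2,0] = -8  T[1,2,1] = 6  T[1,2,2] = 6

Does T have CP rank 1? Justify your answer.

No

The mode-2 unfolding of T (rows indexed by j, columns by (i,k) = (0,0), (0,1), (0,2), (1,0), (1,1), (1,2)) is [[6, 3, 3, 0, -6, -6], [-2, 3, 3, 8, -2, -2], [-4, -2, -2, -8, 6, 6]].
There the 3×3 minor on rows j ∈ {0, 1, 2}, columns (i,k) ∈ {(0,0), (0,1), (1,0)} is det [[6, 3, 0], [-2, 3, 8], [-4, -2, -8]] = -192 ≠ 0, so this unfolding has rank ≥ 3; CP rank is at least every unfolding rank, so rank(T) ≥ 3.
In particular rank(T) ≥ 3 > 1, so T is not rank-1.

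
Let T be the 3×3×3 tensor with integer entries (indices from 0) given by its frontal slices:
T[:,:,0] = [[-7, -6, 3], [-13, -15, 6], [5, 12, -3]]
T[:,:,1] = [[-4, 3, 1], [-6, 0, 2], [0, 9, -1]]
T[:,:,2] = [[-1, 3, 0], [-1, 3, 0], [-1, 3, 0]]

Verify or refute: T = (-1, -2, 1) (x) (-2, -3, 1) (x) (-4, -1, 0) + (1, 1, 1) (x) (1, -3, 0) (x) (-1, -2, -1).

Reconstruct entry (0,0,0) from the claimed factors: Σₗ aₗ[0]bₗ[0]cₗ[0] = (-1)·(-2)·(-4) + (1)·(1)·(-1) = -9, but T[0,0,0] = -7. The claim is false.

No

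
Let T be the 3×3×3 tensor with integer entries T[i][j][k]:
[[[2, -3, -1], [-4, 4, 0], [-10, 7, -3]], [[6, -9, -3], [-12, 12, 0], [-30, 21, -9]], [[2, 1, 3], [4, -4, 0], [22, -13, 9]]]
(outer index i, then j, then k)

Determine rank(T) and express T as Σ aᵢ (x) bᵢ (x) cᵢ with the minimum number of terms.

rank(T) = 2

Lower bound: in the mode-2 unfolding of T (rows indexed by j, columns by (i,k)) the 2×2 minor on rows j ∈ {0, 1}, columns (i,k) ∈ {(0,0), (0,1)} is det [[2, -3], [-4, 4]] = -4 ≠ 0, so that unfolding has rank ≥ 2 and hence rank(T) ≥ 2 (CP rank is at least every unfolding rank, though it can be larger).
Upper bound: with S_k = T[:,:,k], the two rank-1 terms a₁b₁ᵀ, a₂b₂ᵀ are the rank-1 members of the pencil x·S₀ + y·S₁.
The 2×2 minor of x·S₀ + y·S₁ on rows {0,2}, columns {0,1} is 16·x² − 24·xy + 8·y² = 8·(2·x − y)(x − y), vanishing at (x:y) = (1:2) and (1:1).
M₁ = S₀ + 2·S₁ = [[-4, 4, 4], [-12, 12, 12], [4, -4, -4]] = (-4)·[1, 3, -1][1, -1, -1]ᵀ and M₂ = S₀ + S₁ = [[-1, 0, -3], [-3, 0, -9], [3, 0, 9]] = −[1, 3, -3][1, 0, 3]ᵀ, so take a₁ = [1, 3, -1], b₁ = [1, -1, -1], a₂ = [1, 3, -3], b₂ = [1, 0, 3].
Each slice is an integer combination of E₁ = a₁b₁ᵀ and E₂ = a₂b₂ᵀ: S₀ = 4·E₁ − 2·E₂, S₁ = −4·E₁ + E₂, S₂ = −E₂; reading off coefficients, c₁ = [4, -4, 0] and c₂ = [-2, 1, -1].
Hence T = [1, 3, -1] (x) [1, -1, -1] (x) [4, -4, 0] + [1, 3, -3] (x) [1, 0, 3] (x) [-2, 1, -1], so rank(T) ≤ 2.
These bounds meet, so rank(T) = 2.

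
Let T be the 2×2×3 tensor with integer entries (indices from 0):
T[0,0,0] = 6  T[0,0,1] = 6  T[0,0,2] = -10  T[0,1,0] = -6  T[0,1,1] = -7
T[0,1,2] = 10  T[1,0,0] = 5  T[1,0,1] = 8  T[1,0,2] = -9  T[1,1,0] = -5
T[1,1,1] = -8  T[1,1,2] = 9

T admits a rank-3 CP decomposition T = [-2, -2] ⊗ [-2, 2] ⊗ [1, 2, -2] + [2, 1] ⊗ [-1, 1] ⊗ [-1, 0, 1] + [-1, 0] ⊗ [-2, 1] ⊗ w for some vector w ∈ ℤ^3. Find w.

Subtract the known terms from T to get the rank-1 residual R = [-1, 0] ⊗ [-2, 1] ⊗ w, so R[i,j,k] = a[i]·b[j]·w[k]. Pick indices with nonzero a[0]·b[0] = (-1)·(-2) = 2. Only the fibre through (0,0,·) is needed: R[0,0,:] = T[0,0,:] − Σₗ aₗ[0]bₗ[0]cₗ = [6, 6, -10] − (-2)·(-2)·[1, 2, -2] − (2)·(-1)·[-1, 0, 1] = [0, -2, 0]. Then w[k] = R[0,0,k] / 2 for each k, giving w = [0, -2, 0] / 2 = [0, -1, 0].

w = [0, -1, 0]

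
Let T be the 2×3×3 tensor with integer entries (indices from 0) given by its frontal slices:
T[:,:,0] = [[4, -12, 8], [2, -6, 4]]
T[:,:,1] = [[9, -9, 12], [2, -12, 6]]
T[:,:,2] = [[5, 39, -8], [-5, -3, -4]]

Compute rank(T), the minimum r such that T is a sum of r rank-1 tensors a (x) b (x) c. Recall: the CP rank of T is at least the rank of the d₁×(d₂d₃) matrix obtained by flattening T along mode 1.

2

Lower bound: the mode-3 unfolding of T (rows indexed by k, columns by (i,j) = (0,0), (0,1), (0,2), (1,0), (1,1), (1,2)) is [[4, -12, 8, 2, -6, 4], [9, -9, 12, 2, -12, 6], [5, 39, -8, -5, -3, -4]].
There the 2×2 minor on rows k ∈ {0, 1}, columns (i,j) ∈ {(0,0), (0,1)} is det [[4, -12], [9, -9]] = 72 ≠ 0, so this unfolding has rank ≥ 2; CP rank is at least every unfolding rank, so rank(T) ≥ 2. (This is only a lower bound: in general the CP rank may exceed every unfolding rank, so we still need to exhibit 2 rank-1 terms summing to T.)
Upper bound — finding two terms. Write S_k = T[:,:,k] for the frontal slices: S₀ = [[4, -12, 8], [2, -6, 4]], S₁ = [[9, -9, 12], [2, -12, 6]], S₂ = [[5, 39, -8], [-5, -3, -4]].
If T = a₁ (x) b₁ (x) c₁ + a₂ (x) b₂ (x) c₂ then each S_k = c₁[k]·a₁b₁ᵀ + c₂[k]·a₂b₂ᵀ. S₀ and S₁ are linearly independent, so a₁b₁ᵀ and a₂b₂ᵀ must span the same plane of matrices: they are the rank-1 matrices of the form x·S₀ + y·S₁.
The 2×2 minor of x·S₀ + y·S₁ on rows {0,1}, columns {0,1} is −60·xy − 90·y² = (-30)·(2·x + 3·y)(y), vanishing at (x:y) = (3:-2) and (1:0).
M₁ = 3·S₀ − 2·S₁ = [[-6, -18, 0], [2, 6, 0]] = (-2)·[3, -1][1, 3, 0]ᵀ and M₂ = S₀ = [[4, -12, 8], [2, -6, 4]] = 2·[2, 1][1, -3, 2]ᵀ, so take a₁ = [3, -1], b₁ = [1, 3, 0], a₂ = [2, 1], b₂ = [1, -3, 2].
Each slice is an integer combination of E₁ = a₁b₁ᵀ and E₂ = a₂b₂ᵀ: S₀ = 2·E₂, S₁ = E₁ + 3·E₂, S₂ = 3·E₁ − 2·E₂; reading off coefficients, c₁ = [0, 1, 3] and c₂ = [2, 3, -2].
Hence T = [3, -1] (x) [1, 3, 0] (x) [0, 1, 3] + [2, 1] (x) [1, -3, 2] (x) [2, 3, -2], so rank(T) ≤ 2.
These bounds meet, so rank(T) = 2.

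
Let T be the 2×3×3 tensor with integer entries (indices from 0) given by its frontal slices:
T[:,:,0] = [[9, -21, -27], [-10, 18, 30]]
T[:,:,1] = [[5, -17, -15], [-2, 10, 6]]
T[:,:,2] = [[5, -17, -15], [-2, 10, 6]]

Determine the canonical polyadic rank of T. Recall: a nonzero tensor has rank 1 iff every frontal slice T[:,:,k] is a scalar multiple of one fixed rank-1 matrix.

2

Lower bound: the mode-3 unfolding of T (rows indexed by k, columns by (i,j) = (0,0), (0,1), (0,2), (1,0), (1,1), (1,2)) is [[9, -21, -27, -10, 18, 30], [5, -17, -15, -2, 10, 6], [5, -17, -15, -2, 10, 6]].
There the 2×2 minor on rows k ∈ {0, 1}, columns (i,j) ∈ {(0,0), (0,1)} is det [[9, -21], [5, -17]] = -48 ≠ 0, so this unfolding has rank ≥ 2; CP rank is at least every unfolding rank, so rank(T) ≥ 2. (Unfolding ranks only ever bound the CP rank from below — rank(T) can be strictly larger than all of them — so the matching upper bound has to come from an explicit 2-term decomposition.)
Upper bound — finding two terms. Write S_k = T[:,:,k] for the frontal slices: S₀ = [[9, -21, -27], [-10, 18, 30]], S₁ = [[5, -17, -15], [-2, 10, 6]], S₂ = [[5, -17, -15], [-2, 10, 6]].
If T = a₁ ∘ b₁ ∘ c₁ + a₂ ∘ b₂ ∘ c₂ then each S_k = c₁[k]·a₁b₁ᵀ + c₂[k]·a₂b₂ᵀ. S₀ and S₁ are linearly independent, so a₁b₁ᵀ and a₂b₂ᵀ must span the same plane of matrices: they are the rank-1 matrices of the form x·S₀ + y·S₁.
The 2×2 minor of x·S₀ + y·S₁ on rows {0,1}, columns {0,1} is −48·x² − 32·xy + 16·y² = (-16)·(3·x − y)(x + y), vanishing at (x:y) = (1:3) and (1:-1).
M₁ = S₀ + 3·S₁ = [[24, -72, -72], [-16, 48, 48]] = 8·(3, -2)(1, -3, -3)ᵀ and M₂ = S₀ − S₁ = [[4, -4, -12], [-8, 8, 24]] = 4·(1, -2)(1, -1, -3)ᵀ, so take a₁ = (3, -2), b₁ = (1, -3, -3), a₂ = (1, -2), b₂ = (1, -1, -3).
Each slice is an integer combination of E₁ = a₁b₁ᵀ and E₂ = a₂b₂ᵀ: S₀ = 2·E₁ + 3·E₂, S₁ = 2·E₁ − E₂, S₂ = 2·E₁ − E₂; reading off coefficients, c₁ = (2, 2, 2) and c₂ = (3, -1, -1).
Hence T = (3, -2) ∘ (1, -3, -3) ∘ (2, 2, 2) + (1, -2) ∘ (1, -1, -3) ∘ (3, -1, -1), so rank(T) ≤ 2.
These bounds meet, so rank(T) = 2.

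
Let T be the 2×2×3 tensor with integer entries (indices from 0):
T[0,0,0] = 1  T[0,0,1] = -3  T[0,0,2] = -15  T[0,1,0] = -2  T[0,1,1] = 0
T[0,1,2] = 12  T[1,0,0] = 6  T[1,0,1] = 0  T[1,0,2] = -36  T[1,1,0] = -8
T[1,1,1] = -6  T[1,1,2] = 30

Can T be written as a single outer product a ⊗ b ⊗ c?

No

The mode-3 unfolding of T (rows indexed by k, columns by (i,j) = (0,0), (0,1), (1,0), (1,1)) is [[1, -2, 6, -8], [-3, 0, 0, -6], [-15, 12, -36, 30]].
There the 2×2 minor on rows k ∈ {0, 1}, columns (i,j) ∈ {(0,0), (0,1)} is det [[1, -2], [-3, 0]] = -6 ≠ 0, so this unfolding has rank ≥ 2; CP rank is at least every unfolding rank, so rank(T) ≥ 2.
In particular rank(T) ≥ 2 > 1, so T is not rank-1.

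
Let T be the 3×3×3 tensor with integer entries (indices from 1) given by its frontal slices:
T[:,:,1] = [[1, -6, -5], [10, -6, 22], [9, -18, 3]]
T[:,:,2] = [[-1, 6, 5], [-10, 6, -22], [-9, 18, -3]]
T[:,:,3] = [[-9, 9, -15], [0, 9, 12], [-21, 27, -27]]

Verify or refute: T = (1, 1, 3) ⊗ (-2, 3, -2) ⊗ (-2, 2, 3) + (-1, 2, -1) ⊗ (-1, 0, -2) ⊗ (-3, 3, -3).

No

Reconstruct entry (1,3,1) from the claimed factors: Σₗ aₗ[1]bₗ[3]cₗ[1] = (1)·(-2)·(-2) + (-1)·(-2)·(-3) = -2, but T[1,3,1] = -5. The claim is false.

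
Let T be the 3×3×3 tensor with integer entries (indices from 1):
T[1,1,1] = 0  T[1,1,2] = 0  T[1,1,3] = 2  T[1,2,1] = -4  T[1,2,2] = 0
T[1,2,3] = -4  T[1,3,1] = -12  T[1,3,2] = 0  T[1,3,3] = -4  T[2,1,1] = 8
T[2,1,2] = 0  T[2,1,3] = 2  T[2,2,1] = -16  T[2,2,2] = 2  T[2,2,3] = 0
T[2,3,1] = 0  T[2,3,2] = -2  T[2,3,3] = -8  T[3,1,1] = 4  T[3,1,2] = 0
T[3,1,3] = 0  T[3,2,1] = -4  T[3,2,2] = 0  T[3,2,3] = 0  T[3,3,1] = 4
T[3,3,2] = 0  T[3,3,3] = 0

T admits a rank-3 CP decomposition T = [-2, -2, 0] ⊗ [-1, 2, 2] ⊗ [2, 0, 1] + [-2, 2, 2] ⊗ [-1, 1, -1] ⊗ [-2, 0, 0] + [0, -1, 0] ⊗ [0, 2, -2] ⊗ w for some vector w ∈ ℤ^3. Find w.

Subtract the known terms from T to get the rank-1 residual R = [0, -1, 0] ⊗ [0, 2, -2] ⊗ w, so R[i,j,k] = a[i]·b[j]·w[k]. Pick indices with nonzero a[2]·b[2] = (-1)·(2) = -2. Only the fibre through (2,2,·) is needed: R[2,2,:] = T[2,2,:] − Σₗ aₗ[2]bₗ[2]cₗ = [-16, 2, 0] − (-2)·(2)·[2, 0, 1] − (2)·(1)·[-2, 0, 0] = [-4, 2, 4]. Then w[k] = R[2,2,k] / -2 for each k, giving w = [-4, 2, 4] / -2 = [2, -1, -2].

w = [2, -1, -2]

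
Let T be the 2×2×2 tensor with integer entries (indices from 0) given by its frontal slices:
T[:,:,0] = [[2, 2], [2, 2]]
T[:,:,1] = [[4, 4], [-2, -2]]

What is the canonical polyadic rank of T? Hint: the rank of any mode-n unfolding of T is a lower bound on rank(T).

Lower bound: the mode-3 unfolding of T (rows indexed by k, columns by (i,j) = (0,0), (0,1), (1,0), (1,1)) is [[2, 2, 2, 2], [4, 4, -2, -2]].
There the 2×2 minor on rows k ∈ {0, 1}, columns (i,j) ∈ {(0,0), (1,0)} is det [[2, 2], [4, -2]] = -12 ≠ 0, so this unfolding has rank ≥ 2; CP rank is at least every unfolding rank, so rank(T) ≥ 2. (Unfolding ranks only ever bound the CP rank from below — rank(T) can be strictly larger than all of them — so the matching upper bound has to come from an explicit 2-term decomposition.)
Upper bound — finding two terms. Every mode-2 slice of T is a multiple of one matrix: T[:,j,:] = b[j]·M with b = (1, 1) and M = [[2, 4], [2, -2]] (rows indexed by i, columns by k). So it suffices to write M as a sum of two rank-1 matrices.
Splitting M by its rows (i = 0, 1), M = (1, 0)(2, 4)ᵀ + (0, 1)(2, -2)ᵀ.
Hence T = (1, 0) ⊗ (1, 1) ⊗ (2, 4) + (0, 1) ⊗ (1, 1) ⊗ (2, -2), so rank(T) ≤ 2.
These bounds meet, so rank(T) = 2.

2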